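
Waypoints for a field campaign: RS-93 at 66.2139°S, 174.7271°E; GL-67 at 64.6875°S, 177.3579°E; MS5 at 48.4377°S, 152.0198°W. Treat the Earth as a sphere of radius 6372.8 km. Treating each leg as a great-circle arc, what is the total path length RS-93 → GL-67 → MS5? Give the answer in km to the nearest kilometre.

RS-93→GL-67: c = 0.032761 rad, d = 208.78 km
GL-67→MS5: c = 0.401455 rad, d = 2558.39 km
Total = 208.78 + 2558.39 = 2767.17 km

2767 km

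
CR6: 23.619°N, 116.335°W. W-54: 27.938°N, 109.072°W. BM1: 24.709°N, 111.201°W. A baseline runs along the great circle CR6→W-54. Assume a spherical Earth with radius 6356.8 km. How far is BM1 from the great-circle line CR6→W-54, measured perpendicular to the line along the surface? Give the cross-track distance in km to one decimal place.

189.6 km

δ₁₃ = central angle CR6→BM1 = 0.083932 rad  (haversine)
θ₁₃ = bearing CR6→BM1 = 75.858°,  θ₁₂ = bearing CR6→W-54 = 55.020°
dₓₜ = R·arcsin(sin δ₁₃ · sin(θ₁₃ − θ₁₂)) = 6356.8·arcsin(0.08383·sin(20.838°)) = 189.600 km
|dₓₜ| = 189.600 km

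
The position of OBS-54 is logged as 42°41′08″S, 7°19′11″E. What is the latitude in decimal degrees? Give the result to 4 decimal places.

42° + 41′/60 + 8″/3600 = 42 + 0.68333 + 0.00222 = 42.6856°

42.6856°S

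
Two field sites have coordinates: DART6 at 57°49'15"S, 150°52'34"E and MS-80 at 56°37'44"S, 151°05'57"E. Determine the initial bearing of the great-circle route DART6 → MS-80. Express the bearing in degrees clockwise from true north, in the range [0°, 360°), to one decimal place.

DART6: φ = -57.82083°, λ = +150.87611°
MS-80: φ = -56.62889°, λ = +151.09917°
Δλ = 0.2231°
y = sin Δλ · cos φ₂ = 0.002141
x = cos φ₁ sin φ₂ − sin φ₁ cos φ₂ cos Δλ = 0.020798
θ = atan2(y, x) = 5.8785° → 5.8785° (mod 360°)

5.9°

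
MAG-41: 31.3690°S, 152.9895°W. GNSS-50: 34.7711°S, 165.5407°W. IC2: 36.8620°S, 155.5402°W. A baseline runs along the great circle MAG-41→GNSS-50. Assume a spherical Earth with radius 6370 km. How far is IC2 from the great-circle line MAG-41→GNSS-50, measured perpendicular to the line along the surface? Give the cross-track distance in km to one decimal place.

488.7 km

δ₁₃ = central angle MAG-41→IC2 = 0.102699 rad  (haversine)
θ₁₃ = bearing MAG-41→IC2 = 200.323°,  θ₁₂ = bearing MAG-41→GNSS-50 = 248.710°
dₓₜ = R·arcsin(sin δ₁₃ · sin(θ₁₃ − θ₁₂)) = 6370·arcsin(0.10252·sin(-48.387°)) = -488.724 km
|dₓₜ| = 488.724 km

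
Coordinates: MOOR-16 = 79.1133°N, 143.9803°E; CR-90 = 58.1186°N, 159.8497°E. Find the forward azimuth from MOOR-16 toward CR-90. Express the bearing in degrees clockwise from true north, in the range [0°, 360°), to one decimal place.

Δλ = 15.8694°
y = sin Δλ · cos φ₂ = 0.144424
x = cos φ₁ sin φ₂ − sin φ₁ cos φ₂ cos Δλ = -0.338514
θ = atan2(y, x) = 156.8950° → 156.8950° (mod 360°)

156.9°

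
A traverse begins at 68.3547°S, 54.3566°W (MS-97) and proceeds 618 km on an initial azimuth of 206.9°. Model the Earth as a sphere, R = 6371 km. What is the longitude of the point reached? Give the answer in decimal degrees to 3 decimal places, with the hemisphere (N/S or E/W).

δ = d/R = 618/6371 = 0.097002 rad
φ₂ = arcsin(sin φ₁ cos δ + cos φ₁ sin δ cos θ)
   = arcsin(-0.92949·0.99530 + 0.36886·0.09685·-0.89180) = -73.13169°
λ₂ = λ₁ + atan2(sin θ sin δ cos φ₁, cos δ − sin φ₁ sin φ₂) = -63.04192°

63.042°W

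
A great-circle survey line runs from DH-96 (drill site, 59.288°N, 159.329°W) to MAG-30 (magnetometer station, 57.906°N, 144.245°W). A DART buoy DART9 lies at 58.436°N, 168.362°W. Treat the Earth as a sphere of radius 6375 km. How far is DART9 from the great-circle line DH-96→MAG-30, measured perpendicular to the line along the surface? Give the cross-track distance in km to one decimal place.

90.8 km

δ₁₃ = central angle DH-96→DART9 = 0.082801 rad  (haversine)
θ₁₃ = bearing DH-96→DART9 = 263.552°,  θ₁₂ = bearing DH-96→MAG-30 = 93.468°
dₓₜ = R·arcsin(sin δ₁₃ · sin(θ₁₃ − θ₁₂)) = 6375·arcsin(0.08271·sin(170.084°)) = 90.802 km
|dₓₜ| = 90.802 km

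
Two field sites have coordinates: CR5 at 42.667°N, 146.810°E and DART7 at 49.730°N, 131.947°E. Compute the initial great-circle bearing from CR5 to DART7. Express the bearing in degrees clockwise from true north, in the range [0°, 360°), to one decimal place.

Δλ = -14.8630°
y = sin Δλ · cos φ₂ = -0.165805
x = cos φ₁ sin φ₂ − sin φ₁ cos φ₂ cos Δλ = 0.137618
θ = atan2(y, x) = -50.3073° → 309.6927° (mod 360°)

309.7°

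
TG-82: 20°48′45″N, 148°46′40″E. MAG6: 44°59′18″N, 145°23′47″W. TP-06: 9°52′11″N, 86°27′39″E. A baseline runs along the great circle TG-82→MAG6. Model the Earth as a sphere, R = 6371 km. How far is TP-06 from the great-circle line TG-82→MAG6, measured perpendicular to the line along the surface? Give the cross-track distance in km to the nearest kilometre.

TG-82: φ = +20.81250°, λ = +148.77778°
MAG6: φ = +44.98833°, λ = -145.39639°
TP-06: φ = +9.86972°, λ = +86.46083°
δ₁₃ = central angle TG-82→TP-06 = 1.060149 rad  (haversine)
θ₁₃ = bearing TG-82→TP-06 = 269.842°,  θ₁₂ = bearing TG-82→MAG6 = 49.150°
dₓₜ = R·arcsin(sin δ₁₃ · sin(θ₁₃ − θ₁₂)) = 6371·arcsin(0.87243·sin(220.692°)) = -3854.870 km
|dₓₜ| = 3854.870 km

3855 km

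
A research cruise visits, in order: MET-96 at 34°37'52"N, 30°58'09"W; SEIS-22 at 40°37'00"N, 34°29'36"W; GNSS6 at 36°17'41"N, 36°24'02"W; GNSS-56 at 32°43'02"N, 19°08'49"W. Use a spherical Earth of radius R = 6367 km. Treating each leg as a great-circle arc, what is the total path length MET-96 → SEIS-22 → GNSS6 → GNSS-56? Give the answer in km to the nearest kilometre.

2869 km

MET-96: φ = +34.63111°, λ = -30.96917°
SEIS-22: φ = +40.61667°, λ = -34.49333°
GNSS6: φ = +36.29472°, λ = -36.40056°
GNSS-56: φ = +32.71722°, λ = -19.14694°
MET-96→SEIS-22: c = 0.115241 rad, d = 733.74 km
SEIS-22→GNSS6: c = 0.079803 rad, d = 508.11 km
GNSS6→GNSS-56: c = 0.255500 rad, d = 1626.77 km
Total = 733.74 + 508.11 + 1626.77 = 2868.61 km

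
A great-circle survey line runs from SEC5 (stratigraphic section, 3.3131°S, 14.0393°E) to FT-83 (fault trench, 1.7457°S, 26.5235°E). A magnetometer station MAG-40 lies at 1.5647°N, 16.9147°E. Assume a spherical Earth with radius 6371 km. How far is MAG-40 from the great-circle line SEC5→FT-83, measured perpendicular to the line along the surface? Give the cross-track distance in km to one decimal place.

499.8 km

δ₁₃ = central angle SEC5→MAG-40 = 0.098814 rad  (haversine)
θ₁₃ = bearing SEC5→MAG-40 = 30.551°,  θ₁₂ = bearing SEC5→FT-83 = 83.142°
dₓₜ = R·arcsin(sin δ₁₃ · sin(θ₁₃ − θ₁₂)) = 6371·arcsin(0.09865·sin(-52.591°)) = -499.759 km
|dₓₜ| = 499.759 km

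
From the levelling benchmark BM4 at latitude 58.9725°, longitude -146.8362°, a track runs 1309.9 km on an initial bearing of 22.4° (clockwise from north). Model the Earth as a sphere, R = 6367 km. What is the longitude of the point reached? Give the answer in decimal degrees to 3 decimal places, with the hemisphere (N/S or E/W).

δ = d/R = 1309.9/6367 = 0.205733 rad
φ₂ = arcsin(sin φ₁ cos δ + cos φ₁ sin δ cos θ)
   = arcsin(0.85692·0.97891 + 0.51545·0.20428·0.92455) = 69.42322°
λ₂ = λ₁ + atan2(sin θ sin δ cos φ₁, cos δ − sin φ₁ sin φ₂) = -134.03941°

134.039°W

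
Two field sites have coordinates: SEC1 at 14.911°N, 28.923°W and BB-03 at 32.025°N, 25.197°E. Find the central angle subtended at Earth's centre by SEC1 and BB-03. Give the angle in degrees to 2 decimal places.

51.93°

Δφ = 17.1140°,  Δλ = 54.1200°
a = sin²(Δφ/2) + cos φ₁ cos φ₂ sin²(Δλ/2) = 0.191691
c = 2·arcsin(√a) = 0.906357 rad = 51.9305°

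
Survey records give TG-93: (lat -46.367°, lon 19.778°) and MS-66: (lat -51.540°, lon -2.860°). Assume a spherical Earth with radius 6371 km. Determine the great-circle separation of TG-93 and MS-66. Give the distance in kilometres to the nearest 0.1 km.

1741.8 km

Δφ = -5.1730°,  Δλ = -22.6380°
a = sin²(Δφ/2) + cos φ₁ cos φ₂ sin²(Δλ/2) = 0.018570
c = 2·arcsin(√a) = 0.273391 rad = 15.6642°
d = R·c = 6371 × 0.273391 = 1741.8 km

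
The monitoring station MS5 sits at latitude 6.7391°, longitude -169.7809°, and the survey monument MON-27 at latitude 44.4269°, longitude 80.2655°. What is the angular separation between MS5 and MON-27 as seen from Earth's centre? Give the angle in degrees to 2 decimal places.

99.20°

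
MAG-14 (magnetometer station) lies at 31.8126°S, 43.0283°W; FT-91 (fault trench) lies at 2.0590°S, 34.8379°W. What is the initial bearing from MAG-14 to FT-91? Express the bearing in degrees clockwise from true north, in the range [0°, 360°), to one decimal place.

Δλ = 8.1904°
y = sin Δλ · cos φ₂ = 0.142371
x = cos φ₁ sin φ₂ − sin φ₁ cos φ₂ cos Δλ = 0.490898
θ = atan2(y, x) = 16.1733° → 16.1733° (mod 360°)

16.2°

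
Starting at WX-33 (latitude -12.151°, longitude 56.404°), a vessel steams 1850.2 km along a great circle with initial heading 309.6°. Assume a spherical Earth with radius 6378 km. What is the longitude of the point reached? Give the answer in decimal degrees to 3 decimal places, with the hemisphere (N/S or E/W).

43.668°E

δ = d/R = 1850.2/6378 = 0.290091 rad
φ₂ = arcsin(sin φ₁ cos δ + cos φ₁ sin δ cos θ)
   = arcsin(-0.21049·0.95822 + 0.97760·0.28604·0.63742) = -1.34375°
λ₂ = λ₁ + atan2(sin θ sin δ cos φ₁, cos δ − sin φ₁ sin φ₂) = 43.66808°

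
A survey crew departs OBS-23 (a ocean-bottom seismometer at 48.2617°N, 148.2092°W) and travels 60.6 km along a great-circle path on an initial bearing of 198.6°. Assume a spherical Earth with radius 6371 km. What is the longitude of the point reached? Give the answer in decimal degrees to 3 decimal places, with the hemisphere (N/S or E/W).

δ = d/R = 60.6/6371 = 0.009512 rad
φ₂ = arcsin(sin φ₁ cos δ + cos φ₁ sin δ cos θ)
   = arcsin(0.74619·0.99995 + 0.66573·0.00951·-0.94777) = 47.74488°
λ₂ = λ₁ + atan2(sin θ sin δ cos φ₁, cos δ − sin φ₁ sin φ₂) = -148.46770°

148.468°W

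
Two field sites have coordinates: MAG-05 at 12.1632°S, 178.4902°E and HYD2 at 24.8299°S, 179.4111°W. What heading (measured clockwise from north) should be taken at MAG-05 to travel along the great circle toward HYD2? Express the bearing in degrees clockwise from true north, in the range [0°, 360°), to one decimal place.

171.4°

Δλ = 2.0987°
y = sin Δλ · cos φ₂ = 0.033236
x = cos φ₁ sin φ₂ − sin φ₁ cos φ₂ cos Δλ = -0.219407
θ = atan2(y, x) = 171.3863° → 171.3863° (mod 360°)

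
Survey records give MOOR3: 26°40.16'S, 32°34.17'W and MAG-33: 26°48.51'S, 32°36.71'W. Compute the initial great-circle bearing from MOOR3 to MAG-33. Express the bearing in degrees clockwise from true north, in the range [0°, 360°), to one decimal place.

MOOR3: φ = -26.66933°, λ = -32.56950°
MAG-33: φ = -26.80850°, λ = -32.61183°
Δλ = -0.0423°
y = sin Δλ · cos φ₂ = -0.000659
x = cos φ₁ sin φ₂ − sin φ₁ cos φ₂ cos Δλ = -0.002429
θ = atan2(y, x) = -164.8112° → 195.1888° (mod 360°)

195.2°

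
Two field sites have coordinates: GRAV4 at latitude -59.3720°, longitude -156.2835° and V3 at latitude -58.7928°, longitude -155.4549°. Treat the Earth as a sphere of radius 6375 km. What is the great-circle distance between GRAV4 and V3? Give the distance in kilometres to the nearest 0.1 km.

Δφ = 0.5792°,  Δλ = 0.8286°
a = sin²(Δφ/2) + cos φ₁ cos φ₂ sin²(Δλ/2) = 0.000039
c = 2·arcsin(√a) = 0.012546 rad = 0.7188°
d = R·c = 6375 × 0.012546 = 80.0 km

80.0 km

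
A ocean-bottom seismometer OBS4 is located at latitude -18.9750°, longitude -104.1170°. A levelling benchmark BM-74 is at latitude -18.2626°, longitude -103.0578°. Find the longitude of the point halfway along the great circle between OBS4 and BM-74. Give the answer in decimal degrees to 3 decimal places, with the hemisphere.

103.586°W

Bx = cos φ₂ cos Δλ = 0.949468,  By = cos φ₂ sin Δλ = 0.017554
φₘ = atan2(sin φ₁ + sin φ₂, √((cos φ₁ + Bx)² + By²)) = -18.61954°
λₘ = λ₁ + atan2(By, cos φ₁ + Bx) = -103.58629°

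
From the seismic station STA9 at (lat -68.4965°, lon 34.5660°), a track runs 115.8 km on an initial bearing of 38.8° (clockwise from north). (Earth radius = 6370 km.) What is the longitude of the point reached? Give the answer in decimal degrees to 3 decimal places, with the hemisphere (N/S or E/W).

δ = d/R = 115.8/6370 = 0.018179 rad
φ₂ = arcsin(sin φ₁ cos δ + cos φ₁ sin δ cos θ)
   = arcsin(-0.93040·0.99983 + 0.36656·0.01818·0.77934) = -67.67567°
λ₂ = λ₁ + atan2(sin θ sin δ cos φ₁, cos δ − sin φ₁ sin φ₂) = 36.28436°

36.284°E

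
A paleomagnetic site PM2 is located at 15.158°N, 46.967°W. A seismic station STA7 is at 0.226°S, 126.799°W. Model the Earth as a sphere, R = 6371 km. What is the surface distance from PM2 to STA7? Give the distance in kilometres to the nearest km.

Δφ = -15.3840°,  Δλ = -79.8320°
a = sin²(Δφ/2) + cos φ₁ cos φ₂ sin²(Δλ/2) = 0.415320
c = 2·arcsin(√a) = 1.400616 rad = 80.2494°
d = R·c = 6371 × 1.400616 = 8923.3 km

8923 km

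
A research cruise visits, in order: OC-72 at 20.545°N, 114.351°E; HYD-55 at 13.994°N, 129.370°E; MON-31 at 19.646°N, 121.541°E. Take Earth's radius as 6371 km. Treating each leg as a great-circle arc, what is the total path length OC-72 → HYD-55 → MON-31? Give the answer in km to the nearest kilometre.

2795 km

OC-72→HYD-55: c = 0.274972 rad, d = 1751.85 km
HYD-55→MON-31: c = 0.163764 rad, d = 1043.34 km
Total = 1751.85 + 1043.34 = 2795.19 km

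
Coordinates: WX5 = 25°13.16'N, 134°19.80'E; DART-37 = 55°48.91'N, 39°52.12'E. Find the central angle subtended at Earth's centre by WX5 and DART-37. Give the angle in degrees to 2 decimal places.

71.76°

WX5: φ = +25.21933°, λ = +134.33000°
DART-37: φ = +55.81517°, λ = +39.86867°
Δφ = 30.5958°,  Δλ = -94.4613°
a = sin²(Δφ/2) + cos φ₁ cos φ₂ sin²(Δλ/2) = 0.343535
c = 2·arcsin(√a) = 1.252520 rad = 71.7641°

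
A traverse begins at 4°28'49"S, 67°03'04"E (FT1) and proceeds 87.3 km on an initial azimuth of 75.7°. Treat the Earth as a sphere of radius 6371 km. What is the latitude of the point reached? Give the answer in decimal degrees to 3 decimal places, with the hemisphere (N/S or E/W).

FT1: φ = -4.48028°, λ = +67.05111°
δ = d/R = 87.3/6371 = 0.013703 rad
φ₂ = arcsin(sin φ₁ cos δ + cos φ₁ sin δ cos θ)
   = arcsin(-0.07812·0.99991 + 0.99694·0.01370·0.24700) = -4.28597°
λ₂ = λ₁ + atan2(sin θ sin δ cos φ₁, cos δ − sin φ₁ sin φ₂) = 67.81403°

4.286°S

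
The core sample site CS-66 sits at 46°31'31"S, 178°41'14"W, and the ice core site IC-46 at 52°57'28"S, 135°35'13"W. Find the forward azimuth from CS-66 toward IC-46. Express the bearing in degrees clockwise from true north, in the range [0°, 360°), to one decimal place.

119.2°

CS-66: φ = -46.52528°, λ = -178.68722°
IC-46: φ = -52.95778°, λ = -135.58694°
Δλ = 43.1003°
y = sin Δλ · cos φ₂ = 0.411609
x = cos φ₁ sin φ₂ − sin φ₁ cos φ₂ cos Δλ = -0.229994
θ = atan2(y, x) = 119.1951° → 119.1951° (mod 360°)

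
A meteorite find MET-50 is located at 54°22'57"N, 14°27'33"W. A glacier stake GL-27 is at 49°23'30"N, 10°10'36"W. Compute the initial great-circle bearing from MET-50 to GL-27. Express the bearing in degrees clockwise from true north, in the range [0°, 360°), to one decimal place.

MET-50: φ = +54.38250°, λ = -14.45917°
GL-27: φ = +49.39167°, λ = -10.17667°
Δλ = 4.2825°
y = sin Δλ · cos φ₂ = 0.048604
x = cos φ₁ sin φ₂ − sin φ₁ cos φ₂ cos Δλ = -0.085519
θ = atan2(y, x) = 150.3885° → 150.3885° (mod 360°)

150.4°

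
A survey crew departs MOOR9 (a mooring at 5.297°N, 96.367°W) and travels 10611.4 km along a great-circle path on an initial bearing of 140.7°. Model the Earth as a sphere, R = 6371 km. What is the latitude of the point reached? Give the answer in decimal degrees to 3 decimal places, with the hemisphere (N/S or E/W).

50.879°S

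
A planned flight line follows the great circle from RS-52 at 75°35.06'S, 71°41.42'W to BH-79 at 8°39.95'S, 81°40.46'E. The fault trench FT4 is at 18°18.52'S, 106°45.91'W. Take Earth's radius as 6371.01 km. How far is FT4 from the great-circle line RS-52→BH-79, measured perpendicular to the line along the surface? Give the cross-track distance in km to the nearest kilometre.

1212 km

RS-52: φ = -75.58433°, λ = -71.69033°
BH-79: φ = -8.66583°, λ = +81.67433°
FT4: φ = -18.30867°, λ = -106.76517°
δ₁₃ = central angle RS-52→FT4 = 1.049878 rad  (haversine)
θ₁₃ = bearing RS-52→FT4 = 321.025°,  θ₁₂ = bearing RS-52→BH-79 = 153.614°
dₓₜ = R·arcsin(sin δ₁₃ · sin(θ₁₃ − θ₁₂)) = 6371.01·arcsin(0.86736·sin(167.411°)) = 1211.740 km
|dₓₜ| = 1211.740 km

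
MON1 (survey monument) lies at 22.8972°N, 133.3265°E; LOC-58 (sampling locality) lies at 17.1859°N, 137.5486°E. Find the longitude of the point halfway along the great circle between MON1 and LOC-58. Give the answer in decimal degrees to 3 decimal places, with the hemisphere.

135.476°E

Bx = cos φ₂ cos Δλ = 0.952758,  By = cos φ₂ sin Δλ = 0.070336
φₘ = atan2(sin φ₁ + sin φ₂, √((cos φ₁ + Bx)² + By²)) = 20.05407°
λₘ = λ₁ + atan2(By, cos φ₁ + Bx) = 135.47598°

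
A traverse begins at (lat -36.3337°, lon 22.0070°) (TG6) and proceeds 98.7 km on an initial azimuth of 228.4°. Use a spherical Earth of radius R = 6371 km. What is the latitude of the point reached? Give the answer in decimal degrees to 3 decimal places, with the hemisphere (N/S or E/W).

36.920°S

δ = d/R = 98.7/6371 = 0.015492 rad
φ₂ = arcsin(sin φ₁ cos δ + cos φ₁ sin δ cos θ)
   = arcsin(-0.59249·0.99988 + 0.80558·0.01549·-0.66393) = -36.92016°
λ₂ = λ₁ + atan2(sin θ sin δ cos φ₁, cos δ − sin φ₁ sin φ₂) = 21.17675°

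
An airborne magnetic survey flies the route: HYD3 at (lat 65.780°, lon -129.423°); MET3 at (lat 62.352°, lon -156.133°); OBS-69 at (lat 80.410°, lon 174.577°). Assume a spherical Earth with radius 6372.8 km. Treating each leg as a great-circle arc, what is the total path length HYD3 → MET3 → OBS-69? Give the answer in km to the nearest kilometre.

3545 km

HYD3→MET3: c = 0.210641 rad, d = 1342.37 km
MET3→OBS-69: c = 0.345637 rad, d = 2202.68 km
Total = 1342.37 + 2202.68 = 3545.05 km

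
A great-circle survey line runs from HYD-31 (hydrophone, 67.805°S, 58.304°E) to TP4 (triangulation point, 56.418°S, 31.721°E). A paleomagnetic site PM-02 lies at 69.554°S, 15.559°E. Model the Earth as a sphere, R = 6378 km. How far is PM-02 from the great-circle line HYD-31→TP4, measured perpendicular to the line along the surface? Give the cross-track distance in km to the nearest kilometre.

δ₁₃ = central angle HYD-31→PM-02 = 0.267318 rad  (haversine)
θ₁₃ = bearing HYD-31→PM-02 = 243.846°,  θ₁₂ = bearing HYD-31→TP4 = 300.067°
dₓₜ = R·arcsin(sin δ₁₃ · sin(θ₁₃ − θ₁₂)) = 6378·arcsin(0.26415·sin(-56.222°)) = -1411.830 km
|dₓₜ| = 1411.830 km

1412 km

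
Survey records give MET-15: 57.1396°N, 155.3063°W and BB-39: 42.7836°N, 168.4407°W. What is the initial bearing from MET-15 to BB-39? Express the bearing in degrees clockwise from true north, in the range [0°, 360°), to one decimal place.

Δλ = -13.1344°
y = sin Δλ · cos φ₂ = -0.166774
x = cos φ₁ sin φ₂ − sin φ₁ cos φ₂ cos Δλ = -0.231818
θ = atan2(y, x) = -144.2681° → 215.7319° (mod 360°)

215.7°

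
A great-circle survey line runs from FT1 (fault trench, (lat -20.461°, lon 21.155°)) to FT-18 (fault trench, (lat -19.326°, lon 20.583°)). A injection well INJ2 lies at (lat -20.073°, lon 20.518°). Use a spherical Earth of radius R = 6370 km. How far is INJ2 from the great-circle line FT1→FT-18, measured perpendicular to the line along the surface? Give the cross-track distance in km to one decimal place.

δ₁₃ = central angle FT1→INJ2 = 0.012435 rad  (haversine)
θ₁₃ = bearing FT1→INJ2 = 302.885°,  θ₁₂ = bearing FT1→FT-18 = 334.546°
dₓₜ = R·arcsin(sin δ₁₃ · sin(θ₁₃ − θ₁₂)) = 6370·arcsin(0.01243·sin(-31.661°)) = -41.577 km
|dₓₜ| = 41.577 km

41.6 km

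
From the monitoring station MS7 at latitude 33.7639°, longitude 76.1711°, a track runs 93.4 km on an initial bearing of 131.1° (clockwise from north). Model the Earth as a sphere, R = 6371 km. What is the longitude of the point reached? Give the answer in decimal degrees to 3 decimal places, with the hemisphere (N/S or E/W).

δ = d/R = 93.4/6371 = 0.014660 rad
φ₂ = arcsin(sin φ₁ cos δ + cos φ₁ sin δ cos θ)
   = arcsin(0.55577·0.99989 + 0.83133·0.01466·-0.65738) = 33.20942°
λ₂ = λ₁ + atan2(sin θ sin δ cos φ₁, cos δ − sin φ₁ sin φ₂) = 76.92762°

76.928°E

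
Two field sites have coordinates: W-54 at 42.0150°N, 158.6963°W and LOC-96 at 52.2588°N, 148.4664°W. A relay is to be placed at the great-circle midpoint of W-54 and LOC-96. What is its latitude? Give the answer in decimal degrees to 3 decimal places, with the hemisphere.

Bx = cos φ₂ cos Δλ = 0.602365,  By = cos φ₂ sin Δλ = 0.108707
φₘ = atan2(sin φ₁ + sin φ₂, √((cos φ₁ + Bx)² + By²)) = 47.24981°
λₘ = λ₁ + atan2(By, cos φ₁ + Bx) = -154.07666°

47.250°N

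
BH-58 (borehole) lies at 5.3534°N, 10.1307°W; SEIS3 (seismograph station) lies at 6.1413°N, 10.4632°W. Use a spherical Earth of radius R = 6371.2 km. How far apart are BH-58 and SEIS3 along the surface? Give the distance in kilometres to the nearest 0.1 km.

95.0 km

Δφ = 0.7879°,  Δλ = -0.3325°
a = sin²(Δφ/2) + cos φ₁ cos φ₂ sin²(Δλ/2) = 0.000056
c = 2·arcsin(√a) = 0.014914 rad = 0.8545°
d = R·c = 6371.2 × 0.014914 = 95.0 km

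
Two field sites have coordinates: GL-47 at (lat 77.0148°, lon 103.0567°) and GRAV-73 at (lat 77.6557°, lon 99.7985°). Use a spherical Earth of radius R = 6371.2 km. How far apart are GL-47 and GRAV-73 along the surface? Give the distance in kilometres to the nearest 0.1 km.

Δφ = 0.6409°,  Δλ = -3.2582°
a = sin²(Δφ/2) + cos φ₁ cos φ₂ sin²(Δλ/2) = 0.000070
c = 2·arcsin(√a) = 0.016746 rad = 0.9595°
d = R·c = 6371.2 × 0.016746 = 106.7 km

106.7 km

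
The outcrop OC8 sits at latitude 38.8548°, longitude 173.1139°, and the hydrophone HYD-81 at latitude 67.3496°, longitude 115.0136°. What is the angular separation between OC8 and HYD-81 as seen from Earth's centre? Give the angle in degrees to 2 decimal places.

Δφ = 28.4948°,  Δλ = -58.1003°
a = sin²(Δφ/2) + cos φ₁ cos φ₂ sin²(Δλ/2) = 0.131281
c = 2·arcsin(√a) = 0.741526 rad = 42.4863°

42.49°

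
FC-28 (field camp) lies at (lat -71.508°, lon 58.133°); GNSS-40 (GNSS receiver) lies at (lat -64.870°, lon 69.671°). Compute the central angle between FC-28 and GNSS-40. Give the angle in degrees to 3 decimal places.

7.873°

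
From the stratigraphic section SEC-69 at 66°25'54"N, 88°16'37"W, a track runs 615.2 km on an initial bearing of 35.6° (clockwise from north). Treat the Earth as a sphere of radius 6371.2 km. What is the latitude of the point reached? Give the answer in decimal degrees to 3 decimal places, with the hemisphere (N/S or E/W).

SEC-69: φ = +66.43167°, λ = -88.27694°
δ = d/R = 615.2/6371.2 = 0.096560 rad
φ₂ = arcsin(sin φ₁ cos δ + cos φ₁ sin δ cos θ)
   = arcsin(0.91658·0.99534 + 0.39984·0.09641·0.81310) = 70.67525°
λ₂ = λ₁ + atan2(sin θ sin δ cos φ₁, cos δ − sin φ₁ sin φ₂) = -78.51276°

70.675°N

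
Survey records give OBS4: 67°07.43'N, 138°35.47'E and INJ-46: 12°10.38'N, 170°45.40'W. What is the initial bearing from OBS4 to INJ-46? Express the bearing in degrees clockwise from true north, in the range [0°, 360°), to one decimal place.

122.9°

OBS4: φ = +67.12383°, λ = +138.59117°
INJ-46: φ = +12.17300°, λ = -170.75667°
Δλ = 50.6522°
y = sin Δλ · cos φ₂ = 0.755924
x = cos φ₁ sin φ₂ − sin φ₁ cos φ₂ cos Δλ = -0.489053
θ = atan2(y, x) = 122.9013° → 122.9013° (mod 360°)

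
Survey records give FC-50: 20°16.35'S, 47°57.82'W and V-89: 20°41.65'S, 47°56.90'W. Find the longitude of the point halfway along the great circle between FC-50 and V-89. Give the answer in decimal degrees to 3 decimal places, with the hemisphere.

FC-50: φ = -20.27250°, λ = -47.96367°
V-89: φ = -20.69417°, λ = -47.94833°
Bx = cos φ₂ cos Δλ = 0.935480,  By = cos φ₂ sin Δλ = 0.000250
φₘ = atan2(sin φ₁ + sin φ₂, √((cos φ₁ + Bx)² + By²)) = -20.48333°
λₘ = λ₁ + atan2(By, cos φ₁ + Bx) = -47.95601°

47.956°W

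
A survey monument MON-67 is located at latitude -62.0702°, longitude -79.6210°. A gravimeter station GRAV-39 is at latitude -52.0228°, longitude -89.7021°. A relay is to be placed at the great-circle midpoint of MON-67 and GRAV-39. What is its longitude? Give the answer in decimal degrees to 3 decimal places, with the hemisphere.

Bx = cos φ₂ cos Δλ = 0.605847,  By = cos φ₂ sin Δλ = -0.107712
φₘ = atan2(sin φ₁ + sin φ₂, √((cos φ₁ + Bx)² + By²)) = -57.14588°
λₘ = λ₁ + atan2(By, cos φ₁ + Bx) = -85.34680°

85.347°W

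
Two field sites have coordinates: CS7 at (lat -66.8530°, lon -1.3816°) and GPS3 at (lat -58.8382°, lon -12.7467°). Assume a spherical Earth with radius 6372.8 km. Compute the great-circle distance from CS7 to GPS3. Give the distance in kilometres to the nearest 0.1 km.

Δφ = 8.0148°,  Δλ = -11.3651°
a = sin²(Δφ/2) + cos φ₁ cos φ₂ sin²(Δλ/2) = 0.006878
c = 2·arcsin(√a) = 0.166061 rad = 9.5146°
d = R·c = 6372.8 × 0.166061 = 1058.3 km

1058.3 km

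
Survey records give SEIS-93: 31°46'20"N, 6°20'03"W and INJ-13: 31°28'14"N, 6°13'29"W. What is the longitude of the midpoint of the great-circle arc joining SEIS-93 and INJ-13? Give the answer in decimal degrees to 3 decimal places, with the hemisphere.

SEIS-93: φ = +31.77222°, λ = -6.33417°
INJ-13: φ = +31.47056°, λ = -6.22472°
Bx = cos φ₂ cos Δλ = 0.852907,  By = cos φ₂ sin Δλ = 0.001629
φₘ = atan2(sin φ₁ + sin φ₂, √((cos φ₁ + Bx)² + By²)) = 31.62140°
λₘ = λ₁ + atan2(By, cos φ₁ + Bx) = -6.27936°

6.279°W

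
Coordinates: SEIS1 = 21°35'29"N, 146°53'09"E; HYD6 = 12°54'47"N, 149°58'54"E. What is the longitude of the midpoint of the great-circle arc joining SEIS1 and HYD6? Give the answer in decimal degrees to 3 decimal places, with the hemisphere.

148.470°E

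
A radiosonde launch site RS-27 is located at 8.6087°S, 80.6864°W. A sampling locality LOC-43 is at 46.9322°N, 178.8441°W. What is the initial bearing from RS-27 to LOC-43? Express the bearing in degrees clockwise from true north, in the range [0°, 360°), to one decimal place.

316.3°

Δλ = -98.1577°
y = sin Δλ · cos φ₂ = -0.675954
x = cos φ₁ sin φ₂ − sin φ₁ cos φ₂ cos Δλ = 0.707811
θ = atan2(y, x) = -43.6811° → 316.3189° (mod 360°)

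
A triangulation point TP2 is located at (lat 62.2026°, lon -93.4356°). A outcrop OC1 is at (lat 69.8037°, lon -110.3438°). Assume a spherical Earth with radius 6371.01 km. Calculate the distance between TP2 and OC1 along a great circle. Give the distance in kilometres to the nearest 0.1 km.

Δφ = 7.6011°,  Δλ = -16.9082°
a = sin²(Δφ/2) + cos φ₁ cos φ₂ sin²(Δλ/2) = 0.007873
c = 2·arcsin(√a) = 0.177698 rad = 10.1813°
d = R·c = 6371.01 × 0.177698 = 1132.1 km

1132.1 km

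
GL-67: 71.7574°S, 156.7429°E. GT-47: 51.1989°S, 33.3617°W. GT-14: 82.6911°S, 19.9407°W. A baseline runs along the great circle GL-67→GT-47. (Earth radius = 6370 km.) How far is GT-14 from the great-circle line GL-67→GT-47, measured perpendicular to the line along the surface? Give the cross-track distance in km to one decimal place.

407.4 km

δ₁₃ = central angle GL-67→GT-14 = 0.445803 rad  (haversine)
θ₁₃ = bearing GL-67→GT-14 = 180.978°,  θ₁₂ = bearing GL-67→GT-47 = 172.454°
dₓₜ = R·arcsin(sin δ₁₃ · sin(θ₁₃ − θ₁₂)) = 6370·arcsin(0.43118·sin(8.524°)) = 407.417 km
|dₓₜ| = 407.417 km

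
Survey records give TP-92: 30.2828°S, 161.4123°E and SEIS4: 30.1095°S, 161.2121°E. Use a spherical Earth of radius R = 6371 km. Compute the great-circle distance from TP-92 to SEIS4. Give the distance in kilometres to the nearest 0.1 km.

27.2 km

Δφ = 0.1733°,  Δλ = -0.2002°
a = sin²(Δφ/2) + cos φ₁ cos φ₂ sin²(Δλ/2) = 0.000005
c = 2·arcsin(√a) = 0.004274 rad = 0.2449°
d = R·c = 6371 × 0.004274 = 27.2 km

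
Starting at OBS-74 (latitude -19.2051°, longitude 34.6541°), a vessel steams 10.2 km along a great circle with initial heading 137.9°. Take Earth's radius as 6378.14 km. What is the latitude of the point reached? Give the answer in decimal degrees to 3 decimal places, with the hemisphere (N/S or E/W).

19.273°S

δ = d/R = 10.2/6378.14 = 0.001599 rad
φ₂ = arcsin(sin φ₁ cos δ + cos φ₁ sin δ cos θ)
   = arcsin(-0.32895·1.00000 + 0.94435·0.00160·-0.74198) = -19.27307°
λ₂ = λ₁ + atan2(sin θ sin δ cos φ₁, cos δ − sin φ₁ sin φ₂) = 34.71918°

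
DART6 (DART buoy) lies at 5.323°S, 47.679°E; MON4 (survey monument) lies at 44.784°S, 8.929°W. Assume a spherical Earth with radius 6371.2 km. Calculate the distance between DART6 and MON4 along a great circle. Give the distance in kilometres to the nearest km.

Δφ = -39.4610°,  Δλ = -56.6080°
a = sin²(Δφ/2) + cos φ₁ cos φ₂ sin²(Δλ/2) = 0.272852
c = 2·arcsin(√a) = 1.099214 rad = 62.9803°
d = R·c = 6371.2 × 1.099214 = 7003.3 km

7003 km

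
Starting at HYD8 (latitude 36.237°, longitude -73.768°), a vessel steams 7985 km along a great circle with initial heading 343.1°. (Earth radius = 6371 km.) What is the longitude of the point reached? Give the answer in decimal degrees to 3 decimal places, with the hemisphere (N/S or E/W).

δ = d/R = 7985/6371 = 1.253335 rad
φ₂ = arcsin(sin φ₁ cos δ + cos φ₁ sin δ cos θ)
   = arcsin(0.59113·0.31216 + 0.80658·0.95003·0.95681) = 66.59292°
λ₂ = λ₁ + atan2(sin θ sin δ cos φ₁, cos δ − sin φ₁ sin φ₂) = 150.27517°

150.275°E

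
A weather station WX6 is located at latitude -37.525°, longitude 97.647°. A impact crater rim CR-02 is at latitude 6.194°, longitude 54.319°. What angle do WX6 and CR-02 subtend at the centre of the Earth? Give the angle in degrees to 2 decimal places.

59.48°

Δφ = 43.7190°,  Δλ = -43.3280°
a = sin²(Δφ/2) + cos φ₁ cos φ₂ sin²(Δλ/2) = 0.246083
c = 2·arcsin(√a) = 1.038128 rad = 59.4803°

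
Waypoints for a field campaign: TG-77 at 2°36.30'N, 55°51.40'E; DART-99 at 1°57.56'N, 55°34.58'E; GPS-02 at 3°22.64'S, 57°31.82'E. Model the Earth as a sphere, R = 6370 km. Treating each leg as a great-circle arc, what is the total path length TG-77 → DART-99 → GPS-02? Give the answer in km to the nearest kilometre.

710 km

TG-77: φ = +2.60500°, λ = +55.85667°
DART-99: φ = +1.95933°, λ = +55.57633°
GPS-02: φ = -3.37733°, λ = +57.53033°
TG-77→DART-99: c = 0.012284 rad, d = 78.25 km
DART-99→GPS-02: c = 0.099184 rad, d = 631.80 km
Total = 78.25 + 631.80 = 710.05 km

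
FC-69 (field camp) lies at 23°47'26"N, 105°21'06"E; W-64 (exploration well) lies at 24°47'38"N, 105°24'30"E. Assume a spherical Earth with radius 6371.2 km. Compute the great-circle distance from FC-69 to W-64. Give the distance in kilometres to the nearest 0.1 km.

FC-69: φ = +23.79056°, λ = +105.35167°
W-64: φ = +24.79389°, λ = +105.40833°
Δφ = 1.0033°,  Δλ = 0.0567°
a = sin²(Δφ/2) + cos φ₁ cos φ₂ sin²(Δλ/2) = 0.000077
c = 2·arcsin(√a) = 0.017535 rad = 1.0047°
d = R·c = 6371.2 × 0.017535 = 111.7 km

111.7 km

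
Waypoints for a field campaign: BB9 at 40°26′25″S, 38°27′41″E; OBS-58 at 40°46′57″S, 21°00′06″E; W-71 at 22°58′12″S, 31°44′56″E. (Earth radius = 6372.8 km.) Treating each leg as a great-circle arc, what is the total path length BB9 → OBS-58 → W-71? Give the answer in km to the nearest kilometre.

3694 km

BB9: φ = -40.44028°, λ = +38.46139°
OBS-58: φ = -40.78250°, λ = +21.00167°
W-71: φ = -22.97000°, λ = +31.74889°
BB9→OBS-58: c = 0.231028 rad, d = 1472.30 km
OBS-58→W-71: c = 0.348652 rad, d = 2221.89 km
Total = 1472.30 + 2221.89 = 3694.18 km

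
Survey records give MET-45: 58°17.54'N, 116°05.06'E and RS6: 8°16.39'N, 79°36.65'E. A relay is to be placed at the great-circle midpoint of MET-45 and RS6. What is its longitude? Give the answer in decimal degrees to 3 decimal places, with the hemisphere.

MET-45: φ = +58.29233°, λ = +116.08433°
RS6: φ = +8.27317°, λ = +79.61083°
Bx = cos φ₂ cos Δλ = 0.795764,  By = cos φ₂ sin Δλ = -0.588265
φₘ = atan2(sin φ₁ + sin φ₂, √((cos φ₁ + Bx)² + By²)) = 34.51515°
λₘ = λ₁ + atan2(By, cos φ₁ + Bx) = 92.08570°

92.086°E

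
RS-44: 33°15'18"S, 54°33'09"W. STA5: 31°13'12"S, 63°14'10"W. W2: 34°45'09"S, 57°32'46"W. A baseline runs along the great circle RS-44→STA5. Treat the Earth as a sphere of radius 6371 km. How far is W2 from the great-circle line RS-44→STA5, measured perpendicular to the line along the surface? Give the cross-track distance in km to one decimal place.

228.1 km

RS-44: φ = -33.25500°, λ = -54.55250°
STA5: φ = -31.22000°, λ = -63.23611°
W2: φ = -34.75250°, λ = -57.54611°
δ₁₃ = central angle RS-44→W2 = 0.050585 rad  (haversine)
θ₁₃ = bearing RS-44→W2 = 238.062°,  θ₁₂ = bearing RS-44→STA5 = 283.137°
dₓₜ = R·arcsin(sin δ₁₃ · sin(θ₁₃ − θ₁₂)) = 6371·arcsin(0.05056·sin(-45.076°)) = -228.135 km
|dₓₜ| = 228.135 km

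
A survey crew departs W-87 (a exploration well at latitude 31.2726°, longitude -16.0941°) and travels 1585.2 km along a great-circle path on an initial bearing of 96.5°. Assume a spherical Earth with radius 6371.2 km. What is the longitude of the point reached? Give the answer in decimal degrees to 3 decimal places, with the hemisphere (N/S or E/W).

δ = d/R = 1585.2/6371.2 = 0.248807 rad
φ₂ = arcsin(sin φ₁ cos δ + cos φ₁ sin δ cos θ)
   = arcsin(0.51911·0.96921 + 0.85471·0.24625·-0.11320) = 28.63966°
λ₂ = λ₁ + atan2(sin θ sin δ cos φ₁, cos δ − sin φ₁ sin φ₂) = 0.09286°

0.093°E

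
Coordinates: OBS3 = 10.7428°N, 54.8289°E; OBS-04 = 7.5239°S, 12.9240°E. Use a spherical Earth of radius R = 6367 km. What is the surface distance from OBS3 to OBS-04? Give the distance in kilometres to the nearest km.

5060 km

Δφ = -18.2667°,  Δλ = -41.9049°
a = sin²(Δφ/2) + cos φ₁ cos φ₂ sin²(Δλ/2) = 0.149746
c = 2·arcsin(√a) = 0.794688 rad = 45.5322°
d = R·c = 6367 × 0.794688 = 5059.8 km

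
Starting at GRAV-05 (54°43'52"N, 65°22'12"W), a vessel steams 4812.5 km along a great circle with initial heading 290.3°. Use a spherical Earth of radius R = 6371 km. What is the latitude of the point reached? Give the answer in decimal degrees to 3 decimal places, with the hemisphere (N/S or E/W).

GRAV-05: φ = +54.73111°, λ = -65.37000°
δ = d/R = 4812.5/6371 = 0.755376 rad
φ₂ = arcsin(sin φ₁ cos δ + cos φ₁ sin δ cos θ)
   = arcsin(0.81645·0.72801 + 0.57741·0.68556·0.34694) = 47.03108°
λ₂ = λ₁ + atan2(sin θ sin δ cos φ₁, cos δ − sin φ₁ sin φ₂) = -135.99010°

47.031°N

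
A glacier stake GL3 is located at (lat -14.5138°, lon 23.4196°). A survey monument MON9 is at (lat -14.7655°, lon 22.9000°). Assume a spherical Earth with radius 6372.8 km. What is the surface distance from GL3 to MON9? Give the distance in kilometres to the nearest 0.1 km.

Δφ = -0.2517°,  Δλ = -0.5196°
a = sin²(Δφ/2) + cos φ₁ cos φ₂ sin²(Δλ/2) = 0.000024
c = 2·arcsin(√a) = 0.009813 rad = 0.5622°
d = R·c = 6372.8 × 0.009813 = 62.5 km

62.5 km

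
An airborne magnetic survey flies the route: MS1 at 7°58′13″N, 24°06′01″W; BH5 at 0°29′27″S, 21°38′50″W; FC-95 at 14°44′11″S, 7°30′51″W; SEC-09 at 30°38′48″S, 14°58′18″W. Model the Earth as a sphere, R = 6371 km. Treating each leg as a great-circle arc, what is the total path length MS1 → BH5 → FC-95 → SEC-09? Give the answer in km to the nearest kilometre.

MS1: φ = +7.97028°, λ = -24.10028°
BH5: φ = -0.49083°, λ = -21.64722°
FC-95: φ = -14.73639°, λ = -7.51417°
SEC-09: φ = -30.64667°, λ = -14.97167°
MS1→BH5: c = 0.153719 rad, d = 979.34 km
BH5→FC-95: c = 0.348230 rad, d = 2218.58 km
FC-95→SEC-09: c = 0.302300 rad, d = 1925.95 km
Total = 979.34 + 2218.58 + 1925.95 = 5123.87 km

5124 km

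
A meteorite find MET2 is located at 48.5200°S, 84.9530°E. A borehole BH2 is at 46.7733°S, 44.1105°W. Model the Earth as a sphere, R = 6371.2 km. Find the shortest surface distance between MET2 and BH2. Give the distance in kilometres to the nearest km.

8332 km

Δφ = 1.7467°,  Δλ = -129.0635°
a = sin²(Δφ/2) + cos φ₁ cos φ₂ sin²(Δλ/2) = 0.369991
c = 2·arcsin(√a) = 1.307755 rad = 74.9288°
d = R·c = 6371.2 × 1.307755 = 8332.0 km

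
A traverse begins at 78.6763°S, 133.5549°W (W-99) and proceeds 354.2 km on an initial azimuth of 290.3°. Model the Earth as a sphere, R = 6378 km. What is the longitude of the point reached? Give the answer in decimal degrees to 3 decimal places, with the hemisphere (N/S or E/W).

δ = d/R = 354.2/6378 = 0.055535 rad
φ₂ = arcsin(sin φ₁ cos δ + cos φ₁ sin δ cos θ)
   = arcsin(-0.98053·0.99846 + 0.19635·0.05551·0.34694) = -77.22365°
λ₂ = λ₁ + atan2(sin θ sin δ cos φ₁, cos δ − sin φ₁ sin φ₂) = -147.17032°

147.170°W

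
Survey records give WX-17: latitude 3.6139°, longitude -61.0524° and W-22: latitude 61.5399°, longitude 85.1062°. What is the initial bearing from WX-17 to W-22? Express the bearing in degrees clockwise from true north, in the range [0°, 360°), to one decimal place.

Δλ = 146.1586°
y = sin Δλ · cos φ₂ = 0.265387
x = cos φ₁ sin φ₂ − sin φ₁ cos φ₂ cos Δλ = 0.902350
θ = atan2(y, x) = 16.3889° → 16.3889° (mod 360°)

16.4°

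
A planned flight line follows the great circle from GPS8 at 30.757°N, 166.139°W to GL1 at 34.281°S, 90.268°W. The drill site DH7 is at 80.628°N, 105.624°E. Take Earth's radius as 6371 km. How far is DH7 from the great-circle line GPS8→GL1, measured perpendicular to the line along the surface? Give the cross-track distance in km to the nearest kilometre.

3986 km

δ₁₃ = central angle GPS8→DH7 = 1.036916 rad  (haversine)
θ₁₃ = bearing GPS8→DH7 = 349.101°,  θ₁₂ = bearing GPS8→GL1 = 126.234°
dₓₜ = R·arcsin(sin δ₁₃ · sin(θ₁₃ − θ₁₂)) = 6371·arcsin(0.86084·sin(222.867°)) = -3986.075 km
|dₓₜ| = 3986.075 km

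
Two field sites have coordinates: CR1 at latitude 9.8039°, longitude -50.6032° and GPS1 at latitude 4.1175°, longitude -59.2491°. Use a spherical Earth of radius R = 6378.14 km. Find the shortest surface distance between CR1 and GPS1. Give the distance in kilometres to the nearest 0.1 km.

1145.7 km

Δφ = -5.6864°,  Δλ = -8.6459°
a = sin²(Δφ/2) + cos φ₁ cos φ₂ sin²(Δλ/2) = 0.008045
c = 2·arcsin(√a) = 0.179628 rad = 10.2919°
d = R·c = 6378.14 × 0.179628 = 1145.7 km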